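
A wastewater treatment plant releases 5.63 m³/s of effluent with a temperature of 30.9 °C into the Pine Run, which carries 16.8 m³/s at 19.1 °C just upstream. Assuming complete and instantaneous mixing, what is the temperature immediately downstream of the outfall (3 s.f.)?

22.1 °C

Flow-weighted mixing: C = (Q_r C_r + Q_w C_w)/(Q_r + Q_w)
= (16.8×19.1 + 5.63×30.9)/(16.8 + 5.63) = 494.8/22.43 = 22.06 °C.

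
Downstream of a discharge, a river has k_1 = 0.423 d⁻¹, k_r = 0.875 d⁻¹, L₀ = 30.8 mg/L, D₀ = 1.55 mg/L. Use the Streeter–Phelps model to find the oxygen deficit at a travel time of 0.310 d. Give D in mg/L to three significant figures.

D ≈ 4.49 mg/L

k_1 L₀/(k_r−k_1) = 0.423×30.8/(0.875−0.423) = 13.03/0.4520 = 28.82 mg/L.
e^(−k_1 t) = e^(−0.423×0.3100) = 0.8771; e^(−k_r t) = e^(−0.875×0.3100) = 0.7624.
D = 28.82 × (0.8771 − 0.7624) + 1.55 × 0.7624 = 3.305 + 1.182 = 4.487 mg/L.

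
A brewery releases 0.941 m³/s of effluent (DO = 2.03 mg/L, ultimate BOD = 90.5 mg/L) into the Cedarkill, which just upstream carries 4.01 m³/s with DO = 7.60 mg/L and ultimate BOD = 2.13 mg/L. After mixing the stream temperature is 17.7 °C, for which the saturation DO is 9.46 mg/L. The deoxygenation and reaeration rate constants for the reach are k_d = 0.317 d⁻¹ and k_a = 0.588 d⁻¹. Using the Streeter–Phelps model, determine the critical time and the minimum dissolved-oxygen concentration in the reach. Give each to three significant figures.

t_c ≈ 1.76 d; minimum DO ≈ 3.62 mg/L

Mixed DO = (4.01×7.60 + 0.941×2.03)/(4.01+0.941) = 32.39/4.951 = 6.541 mg/L.
Mixed L₀ = (4.01×2.13 + 0.941×90.5)/(4.951) = 93.70/4.951 = 18.93 mg/L.
Initial deficit D₀ = C_s − DO₀ = 9.46 − 6.541 = 2.919 mg/L.
t_c = (1/0.2710) ln[(0.588/0.317)(1 − 2.919×0.2710/(0.317×18.93))] = 3.690 × ln(1.610) = 1.758 d.
D_c = (0.317/0.588) × 18.93 × e^(−0.317×1.758) = 0.5391 × 18.93 × 0.5727 = 5.844 mg/L.
Minimum DO = 9.46 − 5.844 = 3.616 mg/L.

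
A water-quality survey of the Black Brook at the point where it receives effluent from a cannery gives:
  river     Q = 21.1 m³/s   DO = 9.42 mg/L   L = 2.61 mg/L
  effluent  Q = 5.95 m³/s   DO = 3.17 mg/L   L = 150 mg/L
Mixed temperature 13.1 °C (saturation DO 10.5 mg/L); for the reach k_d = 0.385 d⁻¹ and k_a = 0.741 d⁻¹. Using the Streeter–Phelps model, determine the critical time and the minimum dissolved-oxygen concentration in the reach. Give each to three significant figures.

t_c ≈ 1.65 d; minimum DO ≈ 0.861 mg/L

Mixed DO = (21.1×9.42 + 5.95×3.17)/(21.1+5.95) = 217.6/27.05 = 8.045 mg/L.
Mixed L₀ = (21.1×2.61 + 5.95×150)/(27.05) = 947.6/27.05 = 35.03 mg/L.
Initial deficit D₀ = C_s − DO₀ = 10.5 − 8.045 = 2.455 mg/L.
t_c = (1/0.3560) ln[(0.741/0.385)(1 − 2.455×0.3560/(0.385×35.03))] = 2.809 × ln(1.800) = 1.651 d.
D_c = (0.385/0.741) × 35.03 × e^(−0.385×1.651) = 0.5196 × 35.03 × 0.5296 = 9.639 mg/L.
Minimum DO = 10.5 − 9.639 = 0.8610 mg/L.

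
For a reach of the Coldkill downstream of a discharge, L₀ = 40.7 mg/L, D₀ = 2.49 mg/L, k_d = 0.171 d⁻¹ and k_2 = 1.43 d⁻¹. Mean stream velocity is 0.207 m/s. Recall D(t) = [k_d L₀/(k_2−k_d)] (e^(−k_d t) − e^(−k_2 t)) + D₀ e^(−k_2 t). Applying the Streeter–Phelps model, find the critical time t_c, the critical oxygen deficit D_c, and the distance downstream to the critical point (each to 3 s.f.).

With k_2/k_d = 8.363 and 1 − D₀(k_2−k_d)/(k_d L₀) = 0.5496,
t_c = ln(8.363 × 0.5496) / (1.43 − 0.171) = ln(4.596) / 1.259 = 1.525/1.259 = 1.211 d.
L(t_c) = L₀ e^(−k_d t_c) = 40.7 × 0.8129 = 33.09 mg/L, and at the critical point k_2 D_c = k_d L, so D_c = (0.171/1.43) × 33.09 = 3.956 mg/L.
x_c = v t_c = 0.207 m/s × 1.211 d × 86400 s/d = 21670 m ≈ 21.7 km.

t_c ≈ 1.21 d; D_c ≈ 3.96 mg/L; x_c ≈ 21.7 km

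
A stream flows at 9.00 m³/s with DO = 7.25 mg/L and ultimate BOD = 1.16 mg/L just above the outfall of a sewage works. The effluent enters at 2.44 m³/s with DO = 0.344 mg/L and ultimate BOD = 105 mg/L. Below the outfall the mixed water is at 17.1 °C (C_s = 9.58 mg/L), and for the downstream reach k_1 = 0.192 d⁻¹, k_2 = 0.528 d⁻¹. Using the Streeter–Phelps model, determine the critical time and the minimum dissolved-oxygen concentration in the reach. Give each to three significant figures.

t_c ≈ 2.01 d; minimum DO ≈ 3.82 mg/L

Mixed DO = (9.00×7.25 + 2.44×0.344)/(9.00+2.44) = 66.09/11.44 = 5.777 mg/L.
Mixed L₀ = (9.00×1.16 + 2.44×105)/(11.44) = 266.6/11.44 = 23.31 mg/L.
Initial deficit D₀ = C_s − DO₀ = 9.58 − 5.777 = 3.803 mg/L.
t_c = (1/0.3360) ln[(0.528/0.192)(1 − 3.803×0.3360/(0.192×23.31))] = 2.976 × ln(1.965) = 2.010 d.
D_c = (0.192/0.528) × 23.31 × e^(−0.192×2.010) = 0.3636 × 23.31 × 0.6798 = 5.762 mg/L.
Minimum DO = 9.58 − 5.762 = 3.818 mg/L.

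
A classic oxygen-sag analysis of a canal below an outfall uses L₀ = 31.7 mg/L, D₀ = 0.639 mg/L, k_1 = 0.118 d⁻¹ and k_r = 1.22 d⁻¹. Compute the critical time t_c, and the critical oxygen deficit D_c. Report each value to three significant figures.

t_c ≈ 1.93 d; D_c ≈ 2.44 mg/L

With k_r/k_1 = 10.34 and 1 − D₀(k_r−k_1)/(k_1 L₀) = 0.8117,
t_c = ln(10.34 × 0.8117) / (1.22 − 0.118) = ln(8.393) / 1.102 = 2.127/1.102 = 1.930 d.
L(t_c) = L₀ e^(−k_1 t_c) = 31.7 × 0.7963 = 25.24 mg/L, and at the critical point k_r D_c = k_1 L, so D_c = (0.118/1.22) × 25.24 = 2.441 mg/L.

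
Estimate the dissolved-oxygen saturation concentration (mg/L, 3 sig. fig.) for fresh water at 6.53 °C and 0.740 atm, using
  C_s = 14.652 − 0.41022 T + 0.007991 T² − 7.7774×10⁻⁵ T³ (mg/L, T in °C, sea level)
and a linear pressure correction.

C_s ≈ 9.10 mg/L

At sea level: C_s = 14.652 − 0.41022×6.53 + 0.007991×6.53² − 7.7774×10⁻⁵×6.53³ = 12.29 mg/L.
Pressure correction: C_s' = 12.29 × 0.740 = 9.096 mg/L.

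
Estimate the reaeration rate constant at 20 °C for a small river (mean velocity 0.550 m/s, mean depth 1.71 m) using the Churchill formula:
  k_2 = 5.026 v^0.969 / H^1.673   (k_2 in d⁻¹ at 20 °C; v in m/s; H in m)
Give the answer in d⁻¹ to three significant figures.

k_2 = 5.026 × 0.550^0.969 / 1.71^1.673 = 5.026 × 0.5603 / 2.454 = 1.148 d⁻¹.

k_2 ≈ 1.15 d⁻¹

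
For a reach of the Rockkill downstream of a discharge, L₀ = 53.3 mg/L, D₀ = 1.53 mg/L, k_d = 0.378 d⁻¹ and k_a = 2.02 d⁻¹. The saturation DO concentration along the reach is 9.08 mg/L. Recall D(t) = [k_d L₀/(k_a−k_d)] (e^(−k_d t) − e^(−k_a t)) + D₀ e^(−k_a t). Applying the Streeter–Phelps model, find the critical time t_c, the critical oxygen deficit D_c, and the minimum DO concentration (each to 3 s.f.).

t_c ≈ 0.940 d; D_c ≈ 6.99 mg/L; min DO ≈ 2.09 mg/L

t_c = [1/(k_a−k_d)] ln[(k_a/k_d)(1 − D₀(k_a−k_d)/(k_d L₀))]
= [1/(2.02−0.378)] ln[(2.02/0.378)(1 − 1.53×1.642/(0.378×53.3))]
= (1/1.642) ln[5.344 × 0.8753] = 0.6090 × ln(4.678) = 0.6090 × 1.543 = 0.9396 d.
L(t_c) = L₀ e^(−k_d t_c) = 53.3 × 0.7011 = 37.37 mg/L, and at the critical point k_a D_c = k_d L, so D_c = (0.378/2.02) × 37.37 = 6.992 mg/L.
Minimum DO = C_s − D_c = 9.08 − 6.992 = 2.088 mg/L.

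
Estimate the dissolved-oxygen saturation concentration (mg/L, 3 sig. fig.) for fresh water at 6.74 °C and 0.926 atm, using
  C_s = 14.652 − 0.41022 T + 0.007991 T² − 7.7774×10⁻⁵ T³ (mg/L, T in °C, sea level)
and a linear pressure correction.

At sea level: C_s = 14.652 − 0.41022×6.74 + 0.007991×6.74² − 7.7774×10⁻⁵×6.74³ = 12.23 mg/L.
Pressure correction: C_s' = 12.23 × 0.926 = 11.32 mg/L.

C_s ≈ 11.3 mg/L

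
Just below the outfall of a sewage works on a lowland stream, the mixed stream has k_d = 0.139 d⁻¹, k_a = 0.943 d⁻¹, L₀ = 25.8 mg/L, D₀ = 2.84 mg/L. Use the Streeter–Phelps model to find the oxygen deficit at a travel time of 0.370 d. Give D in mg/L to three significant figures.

D ≈ 3.09 mg/L

k_d L₀/(k_a−k_d) = 0.139×25.8/(0.943−0.139) = 3.586/0.8040 = 4.460 mg/L.
e^(−k_d t) = e^(−0.139×0.3700) = 0.9499; e^(−k_a t) = e^(−0.943×0.3700) = 0.7055.
D = 4.460 × (0.9499 − 0.7055) + 2.84 × 0.7055 = 1.090 + 2.003 = 3.094 mg/L.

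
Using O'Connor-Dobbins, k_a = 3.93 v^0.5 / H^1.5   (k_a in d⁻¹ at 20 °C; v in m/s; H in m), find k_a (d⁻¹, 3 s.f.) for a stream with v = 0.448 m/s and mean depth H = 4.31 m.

k_a ≈ 0.294 d⁻¹

k_a = 3.93 × 0.448^0.5 / 4.31^1.5 = 3.93 × 0.6693 / 8.948 = 0.2940 d⁻¹.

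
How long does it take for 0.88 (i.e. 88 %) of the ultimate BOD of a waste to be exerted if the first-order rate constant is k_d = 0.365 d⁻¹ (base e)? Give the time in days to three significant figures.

t ≈ 5.81 d

y/L₀ = 1 − e^(−k_d t) = 0.88 ⇒ e^(−k_d t) = 0.120
t = −ln(0.120) / 0.365 = 2.120 / 0.365 = 5.809 d.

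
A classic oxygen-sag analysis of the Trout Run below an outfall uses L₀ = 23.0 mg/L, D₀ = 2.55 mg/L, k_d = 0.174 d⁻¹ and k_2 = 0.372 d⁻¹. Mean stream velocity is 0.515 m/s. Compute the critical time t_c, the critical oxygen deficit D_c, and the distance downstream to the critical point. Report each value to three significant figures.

t_c = [1/(k_2−k_d)] ln[(k_2/k_d)(1 − D₀(k_2−k_d)/(k_d L₀))]
= [1/(0.372−0.174)] ln[(0.372/0.174)(1 − 2.55×0.1980/(0.174×23.0))]
= (1/0.1980) ln[2.138 × 0.8738] = 5.051 × ln(1.868) = 5.051 × 0.6250 = 3.156 d.
D_c = (k_d/k_2) L₀ e^(−k_d t_c) = (0.174/0.372) × 23.0 × e^(−0.174×3.156) = 0.4677 × 23.0 × 0.5774 = 6.212 mg/L.
x_c = v t_c = 0.515 m/s × 3.156 d × 86400 s/d = 140400 m ≈ 140 km.

t_c ≈ 3.16 d; D_c ≈ 6.21 mg/L; x_c ≈ 140 km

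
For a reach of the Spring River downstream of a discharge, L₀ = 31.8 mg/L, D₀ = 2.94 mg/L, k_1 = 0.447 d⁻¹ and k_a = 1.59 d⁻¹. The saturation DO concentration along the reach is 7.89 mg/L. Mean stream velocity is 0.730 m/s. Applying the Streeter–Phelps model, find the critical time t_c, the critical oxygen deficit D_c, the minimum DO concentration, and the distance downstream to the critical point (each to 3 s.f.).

t_c = [1/(k_a−k_1)] ln[(k_a/k_1)(1 − D₀(k_a−k_1)/(k_1 L₀))]
= [1/(1.59−0.447)] ln[(1.59/0.447)(1 − 2.94×1.143/(0.447×31.8))]
= (1/1.143) ln[3.557 × 0.7636] = 0.8749 × ln(2.716) = 0.8749 × 0.9992 = 0.8742 d.
D_c = (k_1/k_a) L₀ e^(−k_1 t_c) = (0.447/1.59) × 31.8 × e^(−0.447×0.8742) = 0.2811 × 31.8 × 0.6765 = 6.048 mg/L.
Minimum DO = C_s − D_c = 7.89 − 6.048 = 1.842 mg/L.
x_c = v t_c = 0.730 m/s × 0.8742 d × 86400 s/d = 55140 m ≈ 55.1 km.

t_c ≈ 0.874 d; D_c ≈ 6.05 mg/L; min DO ≈ 1.84 mg/L; x_c ≈ 55.1 km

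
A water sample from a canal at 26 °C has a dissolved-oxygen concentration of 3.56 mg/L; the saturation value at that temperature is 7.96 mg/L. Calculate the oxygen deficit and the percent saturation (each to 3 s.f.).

D ≈ 4.40 mg/L; 44.7 % saturation

D = C_s − C = 7.96 − 3.56 = 4.40 mg/L.
% saturation = 3.56/7.96 × 100 = 44.7 %.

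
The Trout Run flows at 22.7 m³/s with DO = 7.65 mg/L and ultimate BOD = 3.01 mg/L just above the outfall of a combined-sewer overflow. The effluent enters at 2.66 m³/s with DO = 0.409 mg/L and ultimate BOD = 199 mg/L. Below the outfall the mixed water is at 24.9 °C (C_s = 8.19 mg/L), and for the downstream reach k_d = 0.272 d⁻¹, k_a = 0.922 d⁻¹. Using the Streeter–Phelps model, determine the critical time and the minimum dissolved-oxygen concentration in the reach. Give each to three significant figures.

Mixed DO = (22.7×7.65 + 2.66×0.409)/(22.7+2.66) = 174.7/25.36 = 6.890 mg/L.
Mixed L₀ = (22.7×3.01 + 2.66×199)/(25.36) = 597.7/25.36 = 23.57 mg/L.
Initial deficit D₀ = C_s − DO₀ = 8.19 − 6.890 = 1.300 mg/L.
t_c = (1/0.6500) ln[(0.922/0.272)(1 − 1.300×0.6500/(0.272×23.57))] = 1.538 × ln(2.943) = 1.661 d.
D_c = (0.272/0.922) × 23.57 × e^(−0.272×1.661) = 0.2950 × 23.57 × 0.6365 = 4.426 mg/L.
Minimum DO = 8.19 − 4.426 = 3.764 mg/L.

t_c ≈ 1.66 d; minimum DO ≈ 3.76 mg/L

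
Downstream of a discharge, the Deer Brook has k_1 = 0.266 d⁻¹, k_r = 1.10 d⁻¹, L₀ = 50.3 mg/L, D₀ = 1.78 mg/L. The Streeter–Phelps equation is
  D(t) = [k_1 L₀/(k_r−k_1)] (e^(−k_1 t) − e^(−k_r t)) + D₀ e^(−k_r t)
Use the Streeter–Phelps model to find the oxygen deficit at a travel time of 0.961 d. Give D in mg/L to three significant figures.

D ≈ 7.47 mg/L

k_1 L₀/(k_r−k_1) = 0.266×50.3/(1.10−0.266) = 13.38/0.8340 = 16.04 mg/L.
e^(−k_1 t) = e^(−0.266×0.9610) = 0.7744; e^(−k_r t) = e^(−1.10×0.9610) = 0.3475.
D = 16.04 × (0.7744 − 0.3475) + 1.78 × 0.3475 = 6.850 + 0.6185 = 7.468 mg/L.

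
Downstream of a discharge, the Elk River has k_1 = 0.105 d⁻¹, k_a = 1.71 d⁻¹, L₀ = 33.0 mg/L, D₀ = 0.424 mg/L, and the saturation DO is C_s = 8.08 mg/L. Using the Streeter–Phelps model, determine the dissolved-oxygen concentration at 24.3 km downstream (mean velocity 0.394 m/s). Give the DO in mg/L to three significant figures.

DO ≈ 6.59 mg/L

Travel time t = x/v = 24.3 km / (0.394 m/s) = 24300 m / 0.394 m/s = 61680 s = 0.7138 d.
k_1 L₀/(k_a−k_1) = 0.105×33.0/(1.71−0.105) = 3.465/1.605 = 2.159 mg/L.
e^(−k_1 t) = e^(−0.105×0.7138) = 0.9278; e^(−k_a t) = e^(−1.71×0.7138) = 0.2950.
D = 2.159 × (0.9278 − 0.2950) + 0.424 × 0.2950 = 1.366 + 0.1251 = 1.491 mg/L.
DO = C_s − D = 8.08 − 1.491 = 6.589 mg/L.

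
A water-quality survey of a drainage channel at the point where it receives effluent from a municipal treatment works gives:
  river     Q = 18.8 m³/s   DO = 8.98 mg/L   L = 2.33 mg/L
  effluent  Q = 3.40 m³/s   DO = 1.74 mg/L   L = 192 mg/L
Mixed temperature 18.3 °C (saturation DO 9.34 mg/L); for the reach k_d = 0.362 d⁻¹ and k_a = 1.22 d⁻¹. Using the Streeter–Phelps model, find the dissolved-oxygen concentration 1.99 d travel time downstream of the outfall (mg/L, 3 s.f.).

DO ≈ 3.94 mg/L

Mixed DO = (18.8×8.98 + 3.40×1.74)/(18.8+3.40) = 174.7/22.20 = 7.871 mg/L.
Mixed L₀ = (18.8×2.33 + 3.40×192)/(22.20) = 696.6/22.20 = 31.38 mg/L.
Initial deficit D₀ = C_s − DO₀ = 9.34 − 7.871 = 1.469 mg/L.
D(1.99) = [0.362×31.38/(1.22−0.362)](e^(−0.362×1.99) − e^(−1.22×1.99)) + 1.469 e^(−1.22×1.99)
= 13.24 × (0.4866 − 0.08823) + 1.469 × 0.08823 = 5.403 mg/L.
DO = 9.34 − 5.403 = 3.937 mg/L.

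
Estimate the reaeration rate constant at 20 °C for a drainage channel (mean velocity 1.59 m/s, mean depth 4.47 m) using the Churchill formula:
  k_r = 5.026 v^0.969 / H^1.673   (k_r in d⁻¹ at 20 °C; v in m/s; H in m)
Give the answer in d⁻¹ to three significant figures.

k_r = 5.026 × 1.59^0.969 / 4.47^1.673 = 5.026 × 1.567 / 12.25 = 0.6433 d⁻¹.

k_r ≈ 0.643 d⁻¹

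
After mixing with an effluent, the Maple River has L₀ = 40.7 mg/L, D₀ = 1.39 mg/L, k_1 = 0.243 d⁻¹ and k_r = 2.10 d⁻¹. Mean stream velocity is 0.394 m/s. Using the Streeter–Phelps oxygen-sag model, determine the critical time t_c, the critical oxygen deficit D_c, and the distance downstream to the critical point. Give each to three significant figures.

t_c ≈ 0.998 d; D_c ≈ 3.69 mg/L; x_c ≈ 34.0 km

t_c = [1/(k_r−k_1)] ln[(k_r/k_1)(1 − D₀(k_r−k_1)/(k_1 L₀))]
= [1/(2.10−0.243)] ln[(2.10/0.243)(1 − 1.39×1.857/(0.243×40.7))]
= (1/1.857) ln[8.642 × 0.7390] = 0.5385 × ln(6.386) = 0.5385 × 1.854 = 0.9985 d.
D_c = (k_1/k_r) L₀ e^(−k_1 t_c) = (0.243/2.10) × 40.7 × e^(−0.243×0.9985) = 0.1157 × 40.7 × 0.7846 = 3.695 mg/L.
x_c = v t_c = 0.394 m/s × 0.9985 d × 86400 s/d = 33990 m ≈ 34.0 km.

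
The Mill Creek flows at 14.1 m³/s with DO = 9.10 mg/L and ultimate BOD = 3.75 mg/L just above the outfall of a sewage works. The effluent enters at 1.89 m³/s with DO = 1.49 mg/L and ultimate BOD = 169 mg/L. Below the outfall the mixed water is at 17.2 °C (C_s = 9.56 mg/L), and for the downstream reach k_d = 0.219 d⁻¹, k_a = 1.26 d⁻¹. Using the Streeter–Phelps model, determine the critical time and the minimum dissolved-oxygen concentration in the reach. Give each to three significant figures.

t_c ≈ 1.37 d; minimum DO ≈ 6.56 mg/L

Mixed DO = (14.1×9.10 + 1.89×1.49)/(14.1+1.89) = 131.1/15.99 = 8.201 mg/L.
Mixed L₀ = (14.1×3.75 + 1.89×169)/(15.99) = 372.3/15.99 = 23.28 mg/L.
Initial deficit D₀ = C_s − DO₀ = 9.56 − 8.201 = 1.359 mg/L.
t_c = (1/1.041) ln[(1.26/0.219)(1 − 1.359×1.041/(0.219×23.28))] = 0.9606 × ln(4.157) = 1.369 d.
D_c = (0.219/1.26) × 23.28 × e^(−0.219×1.369) = 0.1738 × 23.28 × 0.7410 = 2.999 mg/L.
Minimum DO = 9.56 − 2.999 = 6.561 mg/L.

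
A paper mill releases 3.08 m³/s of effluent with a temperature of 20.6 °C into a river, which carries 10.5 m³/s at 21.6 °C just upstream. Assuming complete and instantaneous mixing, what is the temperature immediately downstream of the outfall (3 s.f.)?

Flow-weighted mixing: C = (Q_r C_r + Q_w C_w)/(Q_r + Q_w)
= (10.5×21.6 + 3.08×20.6)/(10.5 + 3.08) = 290.2/13.58 = 21.37 °C.

21.4 °C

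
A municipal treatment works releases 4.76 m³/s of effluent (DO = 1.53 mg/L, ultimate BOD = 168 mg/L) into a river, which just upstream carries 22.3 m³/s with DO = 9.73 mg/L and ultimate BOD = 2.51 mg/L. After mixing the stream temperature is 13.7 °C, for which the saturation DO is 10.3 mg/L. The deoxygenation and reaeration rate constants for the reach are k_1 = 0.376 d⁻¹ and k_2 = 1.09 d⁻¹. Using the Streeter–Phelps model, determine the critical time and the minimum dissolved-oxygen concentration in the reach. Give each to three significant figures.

t_c ≈ 1.31 d; minimum DO ≈ 3.64 mg/L

Mixed DO = (22.3×9.73 + 4.76×1.53)/(22.3+4.76) = 224.3/27.06 = 8.288 mg/L.
Mixed L₀ = (22.3×2.51 + 4.76×168)/(27.06) = 855.7/27.06 = 31.62 mg/L.
Initial deficit D₀ = C_s − DO₀ = 10.3 − 8.288 = 2.012 mg/L.
t_c = (1/0.7140) ln[(1.09/0.376)(1 − 2.012×0.7140/(0.376×31.62))] = 1.401 × ln(2.549) = 1.310 d.
D_c = (0.376/1.09) × 31.62 × e^(−0.376×1.310) = 0.3450 × 31.62 × 0.6110 = 6.665 mg/L.
Minimum DO = 10.3 − 6.665 = 3.635 mg/L.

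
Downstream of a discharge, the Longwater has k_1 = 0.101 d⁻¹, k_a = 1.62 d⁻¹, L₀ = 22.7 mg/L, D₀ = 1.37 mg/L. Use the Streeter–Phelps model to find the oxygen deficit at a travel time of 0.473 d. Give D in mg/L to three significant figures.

D ≈ 1.37 mg/L

k_1 L₀/(k_a−k_1) = 0.101×22.7/(1.62−0.101) = 2.293/1.519 = 1.509 mg/L.
e^(−k_1 t) = e^(−0.101×0.4730) = 0.9534; e^(−k_a t) = e^(−1.62×0.4730) = 0.4647.
D = 1.509 × (0.9534 − 0.4647) + 1.37 × 0.4647 = 0.7375 + 0.6367 = 1.374 mg/L.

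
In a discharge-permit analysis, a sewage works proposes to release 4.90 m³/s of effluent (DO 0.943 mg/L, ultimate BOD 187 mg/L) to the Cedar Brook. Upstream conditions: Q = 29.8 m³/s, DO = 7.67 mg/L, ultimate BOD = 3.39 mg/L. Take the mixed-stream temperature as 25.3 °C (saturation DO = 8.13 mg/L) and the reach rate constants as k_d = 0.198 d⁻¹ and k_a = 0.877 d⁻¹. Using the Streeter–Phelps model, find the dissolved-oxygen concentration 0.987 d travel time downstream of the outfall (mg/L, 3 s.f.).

DO ≈ 4.10 mg/L

Mixed DO = (29.8×7.67 + 4.90×0.943)/(29.8+4.90) = 233.2/34.70 = 6.720 mg/L.
Mixed L₀ = (29.8×3.39 + 4.90×187)/(34.70) = 1017/34.70 = 29.32 mg/L.
Initial deficit D₀ = C_s − DO₀ = 8.13 − 6.720 = 1.410 mg/L.
D(0.987) = [0.198×29.32/(0.877−0.198)](e^(−0.198×0.987) − e^(−0.877×0.987)) + 1.410 e^(−0.877×0.987)
= 8.549 × (0.8225 − 0.4208) + 1.410 × 0.4208 = 4.027 mg/L.
DO = 8.13 − 4.027 = 4.103 mg/L.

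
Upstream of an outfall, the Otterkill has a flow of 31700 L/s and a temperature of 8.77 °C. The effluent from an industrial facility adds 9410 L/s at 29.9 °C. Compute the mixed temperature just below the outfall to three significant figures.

Flow-weighted mixing: C = (Q_r C_r + Q_w C_w)/(Q_r + Q_w)
= (31700×8.77 + 9410×29.9)/(31700 + 9410) = 559400/41110 = 13.61 °C.

13.6 °C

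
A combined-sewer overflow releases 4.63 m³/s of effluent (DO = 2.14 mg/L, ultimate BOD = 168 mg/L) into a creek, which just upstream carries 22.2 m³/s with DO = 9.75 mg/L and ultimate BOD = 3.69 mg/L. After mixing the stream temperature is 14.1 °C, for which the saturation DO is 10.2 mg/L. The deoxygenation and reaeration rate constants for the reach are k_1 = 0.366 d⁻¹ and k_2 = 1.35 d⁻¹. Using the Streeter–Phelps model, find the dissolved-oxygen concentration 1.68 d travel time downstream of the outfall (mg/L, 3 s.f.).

Mixed DO = (22.2×9.75 + 4.63×2.14)/(22.2+4.63) = 226.4/26.83 = 8.437 mg/L.
Mixed L₀ = (22.2×3.69 + 4.63×168)/(26.83) = 859.8/26.83 = 32.04 mg/L.
Initial deficit D₀ = C_s − DO₀ = 10.2 − 8.437 = 1.763 mg/L.
D(1.68) = [0.366×32.04/(1.35−0.366)](e^(−0.366×1.68) − e^(−1.35×1.68)) + 1.763 e^(−1.35×1.68)
= 11.92 × (0.5407 − 0.1035) + 1.763 × 0.1035 = 5.393 mg/L.
DO = 10.2 − 5.393 = 4.807 mg/L.

DO ≈ 4.81 mg/L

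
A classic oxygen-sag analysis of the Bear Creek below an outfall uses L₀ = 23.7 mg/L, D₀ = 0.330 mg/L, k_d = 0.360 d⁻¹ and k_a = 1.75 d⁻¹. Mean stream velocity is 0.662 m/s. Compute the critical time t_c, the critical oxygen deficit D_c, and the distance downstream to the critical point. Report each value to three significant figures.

t_c = [1/(k_a−k_d)] ln[(k_a/k_d)(1 − D₀(k_a−k_d)/(k_d L₀))]
= [1/(1.75−0.360)] ln[(1.75/0.360)(1 − 0.330×1.390/(0.360×23.7))]
= (1/1.390) ln[4.861 × 0.9462] = 0.7194 × ln(4.600) = 0.7194 × 1.526 = 1.098 d.
D_c = (k_d/k_a) L₀ e^(−k_d t_c) = (0.360/1.75) × 23.7 × e^(−0.360×1.098) = 0.2057 × 23.7 × 0.6735 = 3.284 mg/L.
x_c = v t_c = 0.662 m/s × 1.098 d × 86400 s/d = 62790 m ≈ 62.8 km.

t_c ≈ 1.10 d; D_c ≈ 3.28 mg/L; x_c ≈ 62.8 km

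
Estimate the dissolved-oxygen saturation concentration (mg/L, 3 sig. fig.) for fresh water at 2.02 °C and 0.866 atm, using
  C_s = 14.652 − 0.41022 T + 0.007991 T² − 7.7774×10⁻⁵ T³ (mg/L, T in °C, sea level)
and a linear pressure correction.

C_s ≈ 12.0 mg/L

At sea level: C_s = 14.652 − 0.41022×2.02 + 0.007991×2.02² − 7.7774×10⁻⁵×2.02³ = 13.86 mg/L.
Pressure correction: C_s' = 13.86 × 0.866 = 12.00 mg/L.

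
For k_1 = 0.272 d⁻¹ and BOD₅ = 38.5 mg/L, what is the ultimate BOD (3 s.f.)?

BOD₅ = L₀(1 − e^(−5k_1)) ⇒ L₀ = BOD₅ / (1 − e^(−5×0.272))
= 38.5 / (1 − 0.2567) = 38.5 / 0.7433 = 51.79 mg/L.

L₀ ≈ 51.8 mg/L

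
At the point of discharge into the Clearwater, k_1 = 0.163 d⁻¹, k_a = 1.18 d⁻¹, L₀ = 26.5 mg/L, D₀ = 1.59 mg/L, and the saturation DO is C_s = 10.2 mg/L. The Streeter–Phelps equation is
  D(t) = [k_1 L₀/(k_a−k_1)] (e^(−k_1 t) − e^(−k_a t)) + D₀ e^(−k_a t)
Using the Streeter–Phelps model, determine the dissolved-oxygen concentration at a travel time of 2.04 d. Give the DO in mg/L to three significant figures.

DO ≈ 7.39 mg/L

k_1 L₀/(k_a−k_1) = 0.163×26.5/(1.18−0.163) = 4.320/1.017 = 4.247 mg/L.
e^(−k_1 t) = e^(−0.163×2.040) = 0.7171; e^(−k_a t) = e^(−1.18×2.040) = 0.09007.
D = 4.247 × (0.7171 − 0.09007) + 1.59 × 0.09007 = 2.663 + 0.1432 = 2.806 mg/L.
DO = C_s − D = 10.2 − 2.806 = 7.394 mg/L.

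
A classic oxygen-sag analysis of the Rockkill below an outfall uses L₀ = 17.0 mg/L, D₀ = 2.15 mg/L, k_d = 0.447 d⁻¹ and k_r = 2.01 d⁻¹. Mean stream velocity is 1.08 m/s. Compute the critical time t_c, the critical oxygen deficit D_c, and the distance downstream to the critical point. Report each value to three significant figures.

At the critical point dD/dt = 0, so k_d L₀ e^(−k_d t) = k_r D. Substituting D(t) from the Streeter–Phelps equation and solving for t gives
t_c = ln[(k_r/k_d)(1 − D₀(k_r−k_d)/(k_d L₀))] / (k_r−k_d).
Here k_r−k_d = 1.563 d⁻¹ and 1 − D₀(k_r−k_d)/(k_d L₀) = 1 − 2.15×1.563/(0.447×17.0) = 0.5578, so
t_c = ln(4.497 × 0.5578) / 1.563 = 0.9195 / 1.563 = 0.5883 d.
L(t_c) = L₀ e^(−k_d t_c) = 17.0 × 0.7688 = 13.07 mg/L, and at the critical point k_r D_c = k_d L, so D_c = (0.447/2.01) × 13.07 = 2.906 mg/L.
x_c = v t_c = 1.08 m/s × 0.5883 d × 86400 s/d = 54900 m ≈ 54.9 km.

t_c ≈ 0.588 d; D_c ≈ 2.91 mg/L; x_c ≈ 54.9 km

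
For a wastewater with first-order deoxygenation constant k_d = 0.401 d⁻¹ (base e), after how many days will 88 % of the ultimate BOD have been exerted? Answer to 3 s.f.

t ≈ 5.29 d

y/L₀ = 1 − e^(−k_d t) = 0.88 ⇒ e^(−k_d t) = 0.120
t = −ln(0.120) / 0.401 = 2.120 / 0.401 = 5.287 d.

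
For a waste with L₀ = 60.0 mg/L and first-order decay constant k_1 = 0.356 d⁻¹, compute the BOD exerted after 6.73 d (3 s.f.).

y ≈ 54.5 mg/L

y_t = L₀(1 − e^(−k_1 t)) = 60.0 × (1 − e^(−0.356×6.73))
= 60.0 × (1 − 0.09109) = 60.0 × 0.9089 = 54.53 mg/L.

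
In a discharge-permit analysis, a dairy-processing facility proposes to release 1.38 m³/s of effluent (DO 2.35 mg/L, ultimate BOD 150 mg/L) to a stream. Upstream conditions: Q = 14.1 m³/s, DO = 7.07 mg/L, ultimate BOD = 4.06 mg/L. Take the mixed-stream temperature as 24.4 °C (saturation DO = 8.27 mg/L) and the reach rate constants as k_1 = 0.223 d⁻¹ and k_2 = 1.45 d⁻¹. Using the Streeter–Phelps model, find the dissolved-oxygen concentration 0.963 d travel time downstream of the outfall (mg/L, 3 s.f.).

DO ≈ 6.13 mg/L

Mixed DO = (14.1×7.07 + 1.38×2.35)/(14.1+1.38) = 102.9/15.48 = 6.649 mg/L.
Mixed L₀ = (14.1×4.06 + 1.38×150)/(15.48) = 264.2/15.48 = 17.07 mg/L.
Initial deficit D₀ = C_s − DO₀ = 8.27 − 6.649 = 1.621 mg/L.
D(0.963) = [0.223×17.07/(1.45−0.223)](e^(−0.223×0.963) − e^(−1.45×0.963)) + 1.621 e^(−1.45×0.963)
= 3.102 × (0.8067 − 0.2475) + 1.621 × 0.2475 = 2.136 mg/L.
DO = 8.27 − 2.136 = 6.134 mg/L.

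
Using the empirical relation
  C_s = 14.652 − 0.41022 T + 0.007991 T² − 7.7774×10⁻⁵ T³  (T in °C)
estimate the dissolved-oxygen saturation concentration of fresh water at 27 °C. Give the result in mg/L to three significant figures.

C_s = 14.652 − 0.41022×27 + 0.007991×27² − 7.7774×10⁻⁵×27³ = 7.871 mg/L.

C_s ≈ 7.87 mg/L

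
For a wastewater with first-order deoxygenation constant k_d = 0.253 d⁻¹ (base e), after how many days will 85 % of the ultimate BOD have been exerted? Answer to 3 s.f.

t ≈ 7.50 d

y/L₀ = 1 − e^(−k_d t) = 0.85 ⇒ e^(−k_d t) = 0.150
t = −ln(0.150) / 0.253 = 1.897 / 0.253 = 7.498 d.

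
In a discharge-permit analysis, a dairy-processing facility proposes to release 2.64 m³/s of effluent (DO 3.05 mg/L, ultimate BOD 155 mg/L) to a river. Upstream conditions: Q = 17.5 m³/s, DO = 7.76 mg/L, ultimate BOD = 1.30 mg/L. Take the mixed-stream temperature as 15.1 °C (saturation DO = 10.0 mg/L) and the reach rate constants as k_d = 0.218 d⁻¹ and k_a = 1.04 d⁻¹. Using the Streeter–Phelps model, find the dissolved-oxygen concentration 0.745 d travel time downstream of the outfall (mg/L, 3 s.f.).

Mixed DO = (17.5×7.76 + 2.64×3.05)/(17.5+2.64) = 143.9/20.14 = 7.143 mg/L.
Mixed L₀ = (17.5×1.30 + 2.64×155)/(20.14) = 432.0/20.14 = 21.45 mg/L.
Initial deficit D₀ = C_s − DO₀ = 10.0 − 7.143 = 2.857 mg/L.
D(0.745) = [0.218×21.45/(1.04−0.218)](e^(−0.218×0.745) − e^(−1.04×0.745)) + 2.857 e^(−1.04×0.745)
= 5.688 × (0.8501 − 0.4608) + 2.857 × 0.4608 = 3.531 mg/L.
DO = 10.0 − 3.531 = 6.469 mg/L.

DO ≈ 6.47 mg/L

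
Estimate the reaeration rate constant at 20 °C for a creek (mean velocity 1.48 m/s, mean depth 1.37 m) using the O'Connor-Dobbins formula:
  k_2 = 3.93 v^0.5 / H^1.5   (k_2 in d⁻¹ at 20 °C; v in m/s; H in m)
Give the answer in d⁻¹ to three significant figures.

k_2 = 3.93 × 1.48^0.5 / 1.37^1.5 = 3.93 × 1.217 / 1.604 = 2.982 d⁻¹.

k_2 ≈ 2.98 d⁻¹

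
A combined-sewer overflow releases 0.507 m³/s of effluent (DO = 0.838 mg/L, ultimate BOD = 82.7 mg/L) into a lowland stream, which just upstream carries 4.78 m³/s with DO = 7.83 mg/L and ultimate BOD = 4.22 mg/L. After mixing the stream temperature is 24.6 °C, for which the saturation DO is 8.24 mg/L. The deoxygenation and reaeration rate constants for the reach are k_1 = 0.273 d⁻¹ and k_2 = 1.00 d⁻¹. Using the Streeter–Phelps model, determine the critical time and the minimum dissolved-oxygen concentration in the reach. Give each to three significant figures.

t_c ≈ 1.40 d; minimum DO ≈ 6.05 mg/L

Mixed DO = (4.78×7.83 + 0.507×0.838)/(4.78+0.507) = 37.85/5.287 = 7.159 mg/L.
Mixed L₀ = (4.78×4.22 + 0.507×82.7)/(5.287) = 62.10/5.287 = 11.75 mg/L.
Initial deficit D₀ = C_s − DO₀ = 8.24 − 7.159 = 1.081 mg/L.
t_c = (1/0.7270) ln[(1.00/0.273)(1 − 1.081×0.7270/(0.273×11.75))] = 1.376 × ln(2.766) = 1.399 d.
D_c = (0.273/1.00) × 11.75 × e^(−0.273×1.399) = 0.2730 × 11.75 × 0.6825 = 2.188 mg/L.
Minimum DO = 8.24 − 2.188 = 6.052 mg/L.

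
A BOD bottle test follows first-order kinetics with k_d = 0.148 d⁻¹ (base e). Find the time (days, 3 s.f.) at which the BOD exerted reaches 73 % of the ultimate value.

t ≈ 8.85 d

y/L₀ = 1 − e^(−k_d t) = 0.73 ⇒ e^(−k_d t) = 0.270
t = −ln(0.270) / 0.148 = 1.309 / 0.148 = 8.847 d.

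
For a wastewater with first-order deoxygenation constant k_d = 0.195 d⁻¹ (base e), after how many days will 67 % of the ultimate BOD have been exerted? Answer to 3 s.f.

t ≈ 5.69 d

y/L₀ = 1 − e^(−k_d t) = 0.67 ⇒ e^(−k_d t) = 0.330
t = −ln(0.330) / 0.195 = 1.109 / 0.195 = 5.685 d.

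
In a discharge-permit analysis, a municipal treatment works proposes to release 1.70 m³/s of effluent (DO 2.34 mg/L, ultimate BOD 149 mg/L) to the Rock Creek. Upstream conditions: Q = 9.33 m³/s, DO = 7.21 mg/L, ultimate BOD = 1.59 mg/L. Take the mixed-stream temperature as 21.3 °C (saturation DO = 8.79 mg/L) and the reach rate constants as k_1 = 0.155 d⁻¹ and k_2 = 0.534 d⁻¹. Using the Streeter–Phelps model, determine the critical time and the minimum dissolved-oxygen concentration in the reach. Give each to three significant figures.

t_c ≈ 2.56 d; minimum DO ≈ 4.04 mg/L

Mixed DO = (9.33×7.21 + 1.70×2.34)/(9.33+1.70) = 71.25/11.03 = 6.459 mg/L.
Mixed L₀ = (9.33×1.59 + 1.70×149)/(11.03) = 268.1/11.03 = 24.31 mg/L.
Initial deficit D₀ = C_s − DO₀ = 8.79 − 6.459 = 2.331 mg/L.
t_c = (1/0.3790) ln[(0.534/0.155)(1 − 2.331×0.3790/(0.155×24.31))] = 2.639 × ln(2.638) = 2.559 d.
D_c = (0.155/0.534) × 24.31 × e^(−0.155×2.559) = 0.2903 × 24.31 × 0.6726 = 4.746 mg/L.
Minimum DO = 8.79 − 4.746 = 4.044 mg/L.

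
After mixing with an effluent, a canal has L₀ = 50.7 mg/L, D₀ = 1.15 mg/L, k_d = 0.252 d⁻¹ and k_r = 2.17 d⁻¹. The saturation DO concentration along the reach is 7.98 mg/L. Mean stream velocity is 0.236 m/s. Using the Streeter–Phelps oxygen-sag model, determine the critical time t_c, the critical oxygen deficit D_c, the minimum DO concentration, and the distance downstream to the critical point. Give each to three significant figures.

With k_r/k_d = 8.611 and 1 − D₀(k_r−k_d)/(k_d L₀) = 0.8274,
t_c = ln(8.611 × 0.8274) / (2.17 − 0.252) = ln(7.125) / 1.918 = 1.964/1.918 = 1.024 d.
L(t_c) = L₀ e^(−k_d t_c) = 50.7 × 0.7726 = 39.17 mg/L, and at the critical point k_r D_c = k_d L, so D_c = (0.252/2.17) × 39.17 = 4.549 mg/L.
Minimum DO = C_s − D_c = 7.98 − 4.549 = 3.431 mg/L.
x_c = v t_c = 0.236 m/s × 1.024 d × 86400 s/d = 20870 m ≈ 20.9 km.

t_c ≈ 1.02 d; D_c ≈ 4.55 mg/L; min DO ≈ 3.43 mg/L; x_c ≈ 20.9 km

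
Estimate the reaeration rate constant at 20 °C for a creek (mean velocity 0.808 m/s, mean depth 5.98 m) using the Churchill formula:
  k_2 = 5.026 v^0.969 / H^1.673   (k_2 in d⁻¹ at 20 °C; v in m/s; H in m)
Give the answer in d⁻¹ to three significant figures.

k_2 = 5.026 × 0.808^0.969 / 5.98^1.673 = 5.026 × 0.8134 / 19.93 = 0.2052 d⁻¹.

k_2 ≈ 0.205 d⁻¹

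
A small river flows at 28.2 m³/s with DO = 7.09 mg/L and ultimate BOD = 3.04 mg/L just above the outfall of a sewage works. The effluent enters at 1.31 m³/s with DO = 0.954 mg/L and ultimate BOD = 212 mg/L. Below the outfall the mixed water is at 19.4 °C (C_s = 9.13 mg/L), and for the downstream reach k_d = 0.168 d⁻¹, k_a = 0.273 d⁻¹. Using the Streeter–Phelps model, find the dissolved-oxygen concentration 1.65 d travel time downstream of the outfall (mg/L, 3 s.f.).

DO ≈ 5.28 mg/L

Mixed DO = (28.2×7.09 + 1.31×0.954)/(28.2+1.31) = 201.2/29.51 = 6.818 mg/L.
Mixed L₀ = (28.2×3.04 + 1.31×212)/(29.51) = 363.4/29.51 = 12.32 mg/L.
Initial deficit D₀ = C_s − DO₀ = 9.13 − 6.818 = 2.312 mg/L.
D(1.65) = [0.168×12.32/(0.273−0.168)](e^(−0.168×1.65) − e^(−0.273×1.65)) + 2.312 e^(−0.273×1.65)
= 19.71 × (0.7579 − 0.6373) + 2.312 × 0.6373 = 3.850 mg/L.
DO = 9.13 − 3.850 = 5.280 mg/L.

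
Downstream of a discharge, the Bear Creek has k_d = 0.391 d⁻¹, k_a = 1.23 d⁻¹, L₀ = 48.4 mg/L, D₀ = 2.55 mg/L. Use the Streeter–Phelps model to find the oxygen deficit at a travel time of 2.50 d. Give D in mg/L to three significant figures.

D ≈ 7.56 mg/L

k_d L₀/(k_a−k_d) = 0.391×48.4/(1.23−0.391) = 18.92/0.8390 = 22.56 mg/L.
e^(−k_d t) = e^(−0.391×2.500) = 0.3763; e^(−k_a t) = e^(−1.23×2.500) = 0.04619.
D = 22.56 × (0.3763 − 0.04619) + 2.55 × 0.04619 = 7.445 + 0.1178 = 7.563 mg/L.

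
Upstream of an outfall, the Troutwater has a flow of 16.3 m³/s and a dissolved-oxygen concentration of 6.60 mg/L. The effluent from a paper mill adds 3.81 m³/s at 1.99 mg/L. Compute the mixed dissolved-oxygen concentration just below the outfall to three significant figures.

5.73 mg/L

Flow-weighted mixing: C = (Q_r C_r + Q_w C_w)/(Q_r + Q_w)
= (16.3×6.60 + 3.81×1.99)/(16.3 + 3.81) = 115.2/20.11 = 5.727 mg/L.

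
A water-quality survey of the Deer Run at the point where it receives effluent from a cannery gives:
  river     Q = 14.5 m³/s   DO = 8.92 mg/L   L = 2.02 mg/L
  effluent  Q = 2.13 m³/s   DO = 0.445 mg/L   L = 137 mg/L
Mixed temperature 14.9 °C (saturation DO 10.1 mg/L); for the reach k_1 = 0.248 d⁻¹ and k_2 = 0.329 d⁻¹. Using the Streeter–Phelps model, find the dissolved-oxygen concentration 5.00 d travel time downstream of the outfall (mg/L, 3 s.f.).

Mixed DO = (14.5×8.92 + 2.13×0.445)/(14.5+2.13) = 130.3/16.63 = 7.835 mg/L.
Mixed L₀ = (14.5×2.02 + 2.13×137)/(16.63) = 321.1/16.63 = 19.31 mg/L.
Initial deficit D₀ = C_s − DO₀ = 10.1 − 7.835 = 2.265 mg/L.
D(5.00) = [0.248×19.31/(0.329−0.248)](e^(−0.248×5.00) − e^(−0.329×5.00)) + 2.265 e^(−0.329×5.00)
= 59.12 × (0.2894 − 0.1930) + 2.265 × 0.1930 = 6.135 mg/L.
DO = 10.1 − 6.135 = 3.965 mg/L.

DO ≈ 3.97 mg/L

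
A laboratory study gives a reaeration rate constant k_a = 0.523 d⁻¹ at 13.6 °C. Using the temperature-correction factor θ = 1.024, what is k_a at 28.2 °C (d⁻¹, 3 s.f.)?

k_a ≈ 0.739 d⁻¹

k_a(T₂) = k_a(T₁) · θ^(T₂−T₁) = 0.523 × 1.024^(28.2−13.6)
= 0.523 × 1.024^14.6 = 0.523 × 1.414 = 0.7394 d⁻¹.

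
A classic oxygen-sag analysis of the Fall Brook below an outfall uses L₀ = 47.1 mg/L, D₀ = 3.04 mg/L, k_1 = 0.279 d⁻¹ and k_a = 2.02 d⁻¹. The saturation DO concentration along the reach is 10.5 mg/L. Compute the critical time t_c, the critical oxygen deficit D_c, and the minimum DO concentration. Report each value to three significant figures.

t_c = [1/(k_a−k_1)] ln[(k_a/k_1)(1 − D₀(k_a−k_1)/(k_1 L₀))]
= [1/(2.02−0.279)] ln[(2.02/0.279)(1 − 3.04×1.741/(0.279×47.1))]
= (1/1.741) ln[7.240 × 0.5972] = 0.5744 × ln(4.324) = 0.5744 × 1.464 = 0.8410 d.
D_c = (k_1/k_a) L₀ e^(−k_1 t_c) = (0.279/2.02) × 47.1 × e^(−0.279×0.8410) = 0.1381 × 47.1 × 0.7909 = 5.145 mg/L.
Minimum DO = C_s − D_c = 10.5 − 5.145 = 5.355 mg/L.

t_c ≈ 0.841 d; D_c ≈ 5.14 mg/L; min DO ≈ 5.36 mg/L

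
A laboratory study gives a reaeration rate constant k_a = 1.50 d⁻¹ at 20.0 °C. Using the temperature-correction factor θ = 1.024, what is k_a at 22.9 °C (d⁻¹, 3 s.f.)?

k_a(T₂) = k_a(T₁) · θ^(T₂−T₁) = 1.50 × 1.024^(22.9−20.0)
= 1.50 × 1.024^2.90 = 1.50 × 1.071 = 1.607 d⁻¹.

k_a ≈ 1.61 d⁻¹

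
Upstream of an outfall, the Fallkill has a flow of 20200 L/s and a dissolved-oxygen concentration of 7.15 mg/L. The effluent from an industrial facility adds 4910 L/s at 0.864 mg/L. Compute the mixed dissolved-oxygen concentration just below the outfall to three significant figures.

5.92 mg/L

Flow-weighted mixing: C = (Q_r C_r + Q_w C_w)/(Q_r + Q_w)
= (20200×7.15 + 4910×0.864)/(20200 + 4910) = 148700/25110 = 5.921 mg/L.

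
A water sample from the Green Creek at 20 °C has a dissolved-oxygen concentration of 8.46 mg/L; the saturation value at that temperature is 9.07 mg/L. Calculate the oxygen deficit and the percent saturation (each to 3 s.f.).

D = C_s − C = 9.07 − 8.46 = 0.610 mg/L.
% saturation = 8.46/9.07 × 100 = 93.3 %.

D ≈ 0.610 mg/L; 93.3 % saturation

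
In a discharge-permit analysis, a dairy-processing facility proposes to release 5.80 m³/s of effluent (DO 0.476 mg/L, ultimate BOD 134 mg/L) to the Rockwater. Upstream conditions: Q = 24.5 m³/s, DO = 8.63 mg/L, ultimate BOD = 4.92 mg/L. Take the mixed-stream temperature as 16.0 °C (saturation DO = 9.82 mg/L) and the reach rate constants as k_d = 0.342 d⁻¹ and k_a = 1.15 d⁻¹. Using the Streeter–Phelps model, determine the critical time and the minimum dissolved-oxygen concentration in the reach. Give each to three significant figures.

t_c ≈ 1.19 d; minimum DO ≈ 3.96 mg/L

Mixed DO = (24.5×8.63 + 5.80×0.476)/(24.5+5.80) = 214.2/30.30 = 7.069 mg/L.
Mixed L₀ = (24.5×4.92 + 5.80×134)/(30.30) = 897.7/30.30 = 29.63 mg/L.
Initial deficit D₀ = C_s − DO₀ = 9.82 − 7.069 = 2.751 mg/L.
t_c = (1/0.8080) ln[(1.15/0.342)(1 − 2.751×0.8080/(0.342×29.63))] = 1.238 × ln(2.625) = 1.194 d.
D_c = (0.342/1.15) × 29.63 × e^(−0.342×1.194) = 0.2974 × 29.63 × 0.6647 = 5.856 mg/L.
Minimum DO = 9.82 − 5.856 = 3.964 mg/L.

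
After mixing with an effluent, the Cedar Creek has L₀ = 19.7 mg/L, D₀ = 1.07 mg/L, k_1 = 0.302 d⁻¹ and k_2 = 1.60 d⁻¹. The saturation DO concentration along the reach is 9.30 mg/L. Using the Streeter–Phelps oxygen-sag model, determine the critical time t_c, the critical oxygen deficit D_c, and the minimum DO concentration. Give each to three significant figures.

t_c ≈ 1.08 d; D_c ≈ 2.68 mg/L; min DO ≈ 6.62 mg/L

With k_2/k_1 = 5.298 and 1 − D₀(k_2−k_1)/(k_1 L₀) = 0.7666,
t_c = ln(5.298 × 0.7666) / (1.60 − 0.302) = ln(4.061) / 1.298 = 1.401/1.298 = 1.080 d.
D_c = (k_1/k_2) L₀ e^(−k_1 t_c) = (0.302/1.60) × 19.7 × e^(−0.302×1.080) = 0.1887 × 19.7 × 0.7217 = 2.684 mg/L.
Minimum DO = C_s − D_c = 9.30 − 2.684 = 6.616 mg/L.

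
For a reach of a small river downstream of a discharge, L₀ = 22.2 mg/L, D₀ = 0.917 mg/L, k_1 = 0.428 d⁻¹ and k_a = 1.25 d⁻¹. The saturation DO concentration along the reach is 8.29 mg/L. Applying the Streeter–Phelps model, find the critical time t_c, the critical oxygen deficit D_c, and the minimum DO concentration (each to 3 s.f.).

With k_a/k_1 = 2.921 and 1 − D₀(k_a−k_1)/(k_1 L₀) = 0.9207,
t_c = ln(2.921 × 0.9207) / (1.25 − 0.428) = ln(2.689) / 0.8220 = 0.9891/0.8220 = 1.203 d.
L(t_c) = L₀ e^(−k_1 t_c) = 22.2 × 0.5975 = 13.26 mg/L, and at the critical point k_a D_c = k_1 L, so D_c = (0.428/1.25) × 13.26 = 4.542 mg/L.
Minimum DO = C_s − D_c = 8.29 − 4.542 = 3.748 mg/L.

t_c ≈ 1.20 d; D_c ≈ 4.54 mg/L; min DO ≈ 3.75 mg/L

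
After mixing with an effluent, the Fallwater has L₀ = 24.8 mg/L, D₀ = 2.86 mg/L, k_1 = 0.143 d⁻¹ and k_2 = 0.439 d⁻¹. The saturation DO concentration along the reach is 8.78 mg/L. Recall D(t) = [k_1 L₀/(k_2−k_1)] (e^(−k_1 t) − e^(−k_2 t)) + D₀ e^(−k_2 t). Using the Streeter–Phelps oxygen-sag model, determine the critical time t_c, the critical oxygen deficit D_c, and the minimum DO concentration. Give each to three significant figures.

t_c = [1/(k_2−k_1)] ln[(k_2/k_1)(1 − D₀(k_2−k_1)/(k_1 L₀))]
= [1/(0.439−0.143)] ln[(0.439/0.143)(1 − 2.86×0.2960/(0.143×24.8))]
= (1/0.2960) ln[3.070 × 0.7613] = 3.378 × ln(2.337) = 3.378 × 0.8489 = 2.868 d.
L(t_c) = L₀ e^(−k_1 t_c) = 24.8 × 0.6636 = 16.46 mg/L, and at the critical point k_2 D_c = k_1 L, so D_c = (0.143/0.439) × 16.46 = 5.361 mg/L.
Minimum DO = C_s − D_c = 8.78 − 5.361 = 3.419 mg/L.

t_c ≈ 2.87 d; D_c ≈ 5.36 mg/L; min DO ≈ 3.42 mg/L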